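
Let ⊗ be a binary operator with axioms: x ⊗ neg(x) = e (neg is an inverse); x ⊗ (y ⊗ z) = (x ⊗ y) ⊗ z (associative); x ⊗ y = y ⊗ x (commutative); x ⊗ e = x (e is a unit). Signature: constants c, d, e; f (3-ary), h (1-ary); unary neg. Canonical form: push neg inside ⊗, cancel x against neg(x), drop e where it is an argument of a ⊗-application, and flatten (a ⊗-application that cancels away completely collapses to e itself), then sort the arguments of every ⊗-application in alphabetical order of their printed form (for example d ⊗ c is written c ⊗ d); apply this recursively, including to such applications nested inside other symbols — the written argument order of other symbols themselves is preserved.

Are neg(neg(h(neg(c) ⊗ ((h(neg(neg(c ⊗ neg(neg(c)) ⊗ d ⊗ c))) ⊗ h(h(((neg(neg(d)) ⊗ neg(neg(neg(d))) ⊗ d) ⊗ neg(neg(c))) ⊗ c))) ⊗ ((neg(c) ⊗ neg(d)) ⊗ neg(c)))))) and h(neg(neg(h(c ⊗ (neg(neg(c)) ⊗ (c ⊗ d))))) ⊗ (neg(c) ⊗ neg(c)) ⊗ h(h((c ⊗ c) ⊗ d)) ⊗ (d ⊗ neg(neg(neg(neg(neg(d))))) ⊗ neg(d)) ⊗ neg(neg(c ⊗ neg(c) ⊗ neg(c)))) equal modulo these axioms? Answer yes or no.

Answer: yes — both canonical forms are h(h(c ⊗ c ⊗ c ⊗ d) ⊗ h(h(c ⊗ c ⊗ d)) ⊗ neg(c) ⊗ neg(c) ⊗ neg(c) ⊗ neg(d))

Derivation:
Left:  neg(neg(h(neg(c) ⊗ ((h(neg(neg(c ⊗ neg(neg(c)) ⊗ d ⊗ c))) ⊗ h(h(((neg(neg(d)) ⊗ neg(neg(neg(d))) ⊗ d) ⊗ neg(neg(c))) ⊗ c))) ⊗ ((neg(c) ⊗ neg(d)) ⊗ neg(c))))))
  Push neg inside:  distribute neg over ⊗ and collapse double neg
  Collect terms:  h(h(c ⊗ c ⊗ c ⊗ d) ⊗ h(h(c ⊗ c ⊗ d)) ⊗ neg(c) ⊗ neg(c) ⊗ neg(c) ⊗ neg(d))
Right:  h(neg(neg(h(c ⊗ (neg(neg(c)) ⊗ (c ⊗ d))))) ⊗ (neg(c) ⊗ neg(c)) ⊗ h(h((c ⊗ c) ⊗ d)) ⊗ (d ⊗ neg(neg(neg(neg(neg(d))))) ⊗ neg(d)) ⊗ neg(neg(c ⊗ neg(c) ⊗ neg(c))))
  Descend into:  neg(neg(h(c ⊗ (neg(neg(c)) ⊗ (c ⊗ d))))) ⊗ (neg(c) ⊗ neg(c)) ⊗ h(h((c ⊗ c) ⊗ d)) ⊗ (d ⊗ neg(neg(neg(neg(neg(d))))) ⊗ neg(d)) ⊗ neg(neg(c ⊗ neg(c) ⊗ neg(c)))
  Push neg inside:  distribute neg over ⊗ and collapse double neg
  Collect:  h(c ⊗ c ⊗ c ⊗ d) ⊗ neg(c) ⊗ neg(c) ⊗ neg(c) ⊗ h(h(c ⊗ c ⊗ d)) ⊗ neg(d)
  Sort:  h(c ⊗ c ⊗ c ⊗ d) ⊗ h(h(c ⊗ c ⊗ d)) ⊗ neg(c) ⊗ neg(c) ⊗ neg(c) ⊗ neg(d)
  Put back:  h(h(c ⊗ c ⊗ c ⊗ d) ⊗ h(h(c ⊗ c ⊗ d)) ⊗ neg(c) ⊗ neg(c) ⊗ neg(c) ⊗ neg(d))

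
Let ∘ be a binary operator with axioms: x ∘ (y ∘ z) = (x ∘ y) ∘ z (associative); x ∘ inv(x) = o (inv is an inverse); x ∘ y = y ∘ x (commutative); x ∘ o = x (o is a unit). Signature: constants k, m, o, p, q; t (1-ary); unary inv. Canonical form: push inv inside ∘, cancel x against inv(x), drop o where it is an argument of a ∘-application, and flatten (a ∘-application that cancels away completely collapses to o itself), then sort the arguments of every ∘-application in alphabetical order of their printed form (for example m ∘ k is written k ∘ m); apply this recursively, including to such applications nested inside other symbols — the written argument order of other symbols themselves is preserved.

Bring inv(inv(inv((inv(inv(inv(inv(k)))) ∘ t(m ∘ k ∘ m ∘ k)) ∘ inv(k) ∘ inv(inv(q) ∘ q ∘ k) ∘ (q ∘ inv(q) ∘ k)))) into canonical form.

Answer: inv(t(k ∘ k ∘ m ∘ m))

Derivation:
Push inv inside:  distribute inv over ∘ and collapse double inv
Cancel inverse pairs:  k cancels; q cancels
Combine occurrences:  inv(t(k ∘ k ∘ m ∘ m))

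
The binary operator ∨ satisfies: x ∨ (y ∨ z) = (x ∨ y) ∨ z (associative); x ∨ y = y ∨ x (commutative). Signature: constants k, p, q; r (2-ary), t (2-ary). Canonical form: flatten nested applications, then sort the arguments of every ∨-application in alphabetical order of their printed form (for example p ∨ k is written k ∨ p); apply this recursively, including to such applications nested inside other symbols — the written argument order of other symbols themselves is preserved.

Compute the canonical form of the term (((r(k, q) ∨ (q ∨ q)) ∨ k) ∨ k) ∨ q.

Answer: k ∨ k ∨ q ∨ q ∨ q ∨ r(k, q)

Derivation:
Merge nested applications:  r(k, q) ∨ q ∨ q ∨ k ∨ k ∨ q
Sort:  k ∨ k ∨ q ∨ q ∨ q ∨ r(k, q)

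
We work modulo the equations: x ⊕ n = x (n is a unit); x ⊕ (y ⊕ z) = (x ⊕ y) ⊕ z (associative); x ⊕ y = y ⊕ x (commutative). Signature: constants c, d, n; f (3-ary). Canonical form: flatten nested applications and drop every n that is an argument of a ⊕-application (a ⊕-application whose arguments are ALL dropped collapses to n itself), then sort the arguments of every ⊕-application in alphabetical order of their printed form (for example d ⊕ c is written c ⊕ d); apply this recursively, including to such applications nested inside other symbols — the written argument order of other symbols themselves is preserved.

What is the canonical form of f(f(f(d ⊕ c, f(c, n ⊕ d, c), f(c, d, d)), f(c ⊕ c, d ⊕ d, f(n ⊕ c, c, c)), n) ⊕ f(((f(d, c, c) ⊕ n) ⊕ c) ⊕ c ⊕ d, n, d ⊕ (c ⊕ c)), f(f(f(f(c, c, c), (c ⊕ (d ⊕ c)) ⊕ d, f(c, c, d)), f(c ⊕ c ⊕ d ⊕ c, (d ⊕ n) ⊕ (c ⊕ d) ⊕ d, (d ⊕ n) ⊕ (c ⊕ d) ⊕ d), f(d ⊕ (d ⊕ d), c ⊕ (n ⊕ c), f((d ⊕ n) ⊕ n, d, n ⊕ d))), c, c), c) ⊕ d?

Inside:  f(f(f(d ⊕ c, f(c, n ⊕ d, c), f(c, d, d)), f(c ⊕ c, d ⊕ d, f(n ⊕ c, c, c)), n) ⊕ f(((f(d, c, c) ⊕ n) ⊕ c) ⊕ c ⊕ d, n, d ⊕ (c ⊕ c)), f(f(f(f(c, c, c), (c ⊕ (d ⊕ c)) ⊕ d, f(c, c, d)), f(c ⊕ c ⊕ d ⊕ c, (d ⊕ n) ⊕ (c ⊕ d) ⊕ d, (d ⊕ n) ⊕ (c ⊕ d) ⊕ d), f(d ⊕ (d ⊕ d), c ⊕ (n ⊕ c), f((d ⊕ n) ⊕ n, d, n ⊕ d))), c, c), c)  →  f(f(c ⊕ c ⊕ d ⊕ f(d, c, c), n, c ⊕ c ⊕ d) ⊕ f(f(c ⊕ d, f(c, d, c), f(c, d, d)), f(c ⊕ c, d ⊕ d, f(c, c, c)), n), f(f(f(f(c, c, c), c ⊕ c ⊕ d ⊕ d, f(c, c, d)), f(c ⊕ c ⊕ c ⊕ d, c ⊕ d ⊕ d ⊕ d, c ⊕ d ⊕ d ⊕ d), f(d ⊕ d ⊕ d, c ⊕ c, f(d, d, d))), c, c), c)
Sort:  d ⊕ f(f(c ⊕ c ⊕ d ⊕ f(d, c, c), n, c ⊕ c ⊕ d) ⊕ f(f(c ⊕ d, f(c, d, c), f(c, d, d)), f(c ⊕ c, d ⊕ d, f(c, c, c)), n), f(f(f(f(c, c, c), c ⊕ c ⊕ d ⊕ d, f(c, c, d)), f(c ⊕ c ⊕ c ⊕ d, c ⊕ d ⊕ d ⊕ d, c ⊕ d ⊕ d ⊕ d), f(d ⊕ d ⊕ d, c ⊕ c, f(d, d, d))), c, c), c)

Answer: d ⊕ f(f(c ⊕ c ⊕ d ⊕ f(d, c, c), n, c ⊕ c ⊕ d) ⊕ f(f(c ⊕ d, f(c, d, c), f(c, d, d)), f(c ⊕ c, d ⊕ d, f(c, c, c)), n), f(f(f(f(c, c, c), c ⊕ c ⊕ d ⊕ d, f(c, c, d)), f(c ⊕ c ⊕ c ⊕ d, c ⊕ d ⊕ d ⊕ d, c ⊕ d ⊕ d ⊕ d), f(d ⊕ d ⊕ d, c ⊕ c, f(d, d, d))), c, c), c)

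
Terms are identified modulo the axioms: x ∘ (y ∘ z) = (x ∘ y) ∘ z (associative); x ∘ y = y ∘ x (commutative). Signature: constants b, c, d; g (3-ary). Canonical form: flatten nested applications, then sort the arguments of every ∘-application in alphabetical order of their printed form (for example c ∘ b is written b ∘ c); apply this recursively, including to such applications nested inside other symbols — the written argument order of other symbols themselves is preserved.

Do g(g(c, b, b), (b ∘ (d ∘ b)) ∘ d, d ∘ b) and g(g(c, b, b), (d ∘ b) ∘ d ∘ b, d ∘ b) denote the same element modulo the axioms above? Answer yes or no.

Left:  g(g(c, b, b), (b ∘ (d ∘ b)) ∘ d, d ∘ b)
  Descend into:  (b ∘ (d ∘ b)) ∘ d
  Un-nest:  b ∘ d ∘ b ∘ d
  Sort arguments:  b ∘ b ∘ d ∘ d
  Put back:  g(g(c, b, b), b ∘ b ∘ d ∘ d, b ∘ d)
Right:  g(g(c, b, b), (d ∘ b) ∘ d ∘ b, d ∘ b)
  Descend into:  (d ∘ b) ∘ d ∘ b
  Flatten:  d ∘ b ∘ d ∘ b
  Sort:  b ∘ b ∘ d ∘ d
  Put back:  g(g(c, b, b), b ∘ b ∘ d ∘ d, b ∘ d)

Answer: yes — both canonical forms are g(g(c, b, b), b ∘ b ∘ d ∘ d, b ∘ d)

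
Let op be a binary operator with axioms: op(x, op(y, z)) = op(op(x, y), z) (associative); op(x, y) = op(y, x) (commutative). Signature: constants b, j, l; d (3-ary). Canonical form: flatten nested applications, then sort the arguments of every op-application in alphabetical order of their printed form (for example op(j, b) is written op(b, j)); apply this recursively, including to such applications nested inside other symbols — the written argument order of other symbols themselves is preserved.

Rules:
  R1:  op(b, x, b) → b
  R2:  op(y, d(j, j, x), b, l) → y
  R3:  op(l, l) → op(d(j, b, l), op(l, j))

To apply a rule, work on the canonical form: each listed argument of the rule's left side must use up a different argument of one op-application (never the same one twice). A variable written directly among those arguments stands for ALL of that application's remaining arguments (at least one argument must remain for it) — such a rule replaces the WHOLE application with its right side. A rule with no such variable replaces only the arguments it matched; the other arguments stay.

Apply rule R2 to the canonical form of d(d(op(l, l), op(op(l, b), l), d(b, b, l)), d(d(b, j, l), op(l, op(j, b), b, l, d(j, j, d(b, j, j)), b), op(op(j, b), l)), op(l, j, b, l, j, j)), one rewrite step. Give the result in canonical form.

Answer: d(d(op(l, l), op(b, l, l), d(b, b, l)), d(d(b, j, l), op(b, b, j, l), op(b, j, l)), op(b, j, j, j, l, l))

Derivation:
Canonical form:  d(d(op(l, l), op(b, l, l), d(b, b, l)), d(d(b, j, l), op(b, b, b, d(j, j, d(b, j, j)), j, l, l), op(b, j, l)), op(b, j, j, j, l, l))
Match R2:  consume b, d(j, j, d(b, j, j)), l;  x := d(b, j, j), y := op(b, b, j, l)
The extension variable absorbs all remaining arguments, so the whole application is rewritten.
Result:  d(d(op(l, l), op(b, l, l), d(b, b, l)), d(d(b, j, l), op(b, b, j, l), op(b, j, l)), op(b, j, j, j, l, l))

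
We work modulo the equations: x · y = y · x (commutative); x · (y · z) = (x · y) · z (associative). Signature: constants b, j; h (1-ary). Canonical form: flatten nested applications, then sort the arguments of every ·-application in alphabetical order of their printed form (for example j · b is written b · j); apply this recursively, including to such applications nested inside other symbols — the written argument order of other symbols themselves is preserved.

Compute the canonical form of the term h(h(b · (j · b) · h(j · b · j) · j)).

Answer: h(h(b · b · h(b · j · j) · j · j))

Derivation:
Work inside:  b · (j · b) · h(j · b · j) · j
Merge nested applications:  b · j · b · h(j · b · j) · j
Simplify inside:  h(j · b · j)  →  h(b · j · j)
Order the arguments:  b · b · h(b · j · j) · j · j
Reassemble:  h(h(b · b · h(b · j · j) · j · j))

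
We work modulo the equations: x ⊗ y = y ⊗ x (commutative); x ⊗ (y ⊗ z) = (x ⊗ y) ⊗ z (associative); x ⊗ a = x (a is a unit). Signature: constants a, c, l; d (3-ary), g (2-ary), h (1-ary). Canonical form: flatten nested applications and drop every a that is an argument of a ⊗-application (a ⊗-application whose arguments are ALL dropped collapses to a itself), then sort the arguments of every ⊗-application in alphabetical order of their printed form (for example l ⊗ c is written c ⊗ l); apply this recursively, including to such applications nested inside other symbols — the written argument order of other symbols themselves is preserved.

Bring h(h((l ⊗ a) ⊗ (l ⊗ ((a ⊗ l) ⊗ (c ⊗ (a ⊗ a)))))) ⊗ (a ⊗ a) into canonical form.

Flatten:  h(h((l ⊗ a) ⊗ (l ⊗ ((a ⊗ l) ⊗ (c ⊗ (a ⊗ a)))))) ⊗ a ⊗ a
Simplify inside:  h(h((l ⊗ a) ⊗ (l ⊗ ((a ⊗ l) ⊗ (c ⊗ (a ⊗ a))))))  →  h(h(c ⊗ l ⊗ l ⊗ l))
Units out:  drop a (×2)
Order the arguments:  h(h(c ⊗ l ⊗ l ⊗ l))

Answer: h(h(c ⊗ l ⊗ l ⊗ l))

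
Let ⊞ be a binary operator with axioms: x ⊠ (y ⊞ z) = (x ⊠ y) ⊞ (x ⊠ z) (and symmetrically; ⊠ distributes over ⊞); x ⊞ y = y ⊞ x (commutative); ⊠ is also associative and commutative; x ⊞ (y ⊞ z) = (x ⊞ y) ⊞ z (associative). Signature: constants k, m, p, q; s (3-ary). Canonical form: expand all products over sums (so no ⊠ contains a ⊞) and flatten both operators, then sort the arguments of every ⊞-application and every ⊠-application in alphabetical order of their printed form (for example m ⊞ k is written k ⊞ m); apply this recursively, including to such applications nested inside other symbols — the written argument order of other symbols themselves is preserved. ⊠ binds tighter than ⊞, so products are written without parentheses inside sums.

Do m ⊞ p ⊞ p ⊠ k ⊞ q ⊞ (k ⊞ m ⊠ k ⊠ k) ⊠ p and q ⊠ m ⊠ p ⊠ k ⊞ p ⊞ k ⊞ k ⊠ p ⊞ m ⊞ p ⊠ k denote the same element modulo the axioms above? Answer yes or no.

Answer: no — k ⊠ k ⊠ m ⊠ p ⊞ k ⊠ p ⊞ k ⊠ p ⊞ m ⊞ p ⊞ q vs k ⊞ k ⊠ m ⊠ p ⊠ q ⊞ k ⊠ p ⊞ k ⊠ p ⊞ m ⊞ p

Derivation:
Left:  m ⊞ p ⊞ p ⊠ k ⊞ q ⊞ (k ⊞ m ⊠ k ⊠ k) ⊠ p
  Expand:  m ⊞ p ⊞ k ⊠ p ⊞ q ⊞ k ⊠ p ⊞ k ⊠ k ⊠ m ⊠ p
  Sort:  k ⊠ k ⊠ m ⊠ p ⊞ k ⊠ p ⊞ k ⊠ p ⊞ m ⊞ p ⊞ q
Right:  q ⊠ m ⊠ p ⊠ k ⊞ p ⊞ k ⊞ k ⊠ p ⊞ m ⊞ p ⊠ k
  Un-nest:  k ⊠ m ⊠ p ⊠ q ⊞ p ⊞ k ⊞ k ⊠ p ⊞ m ⊞ k ⊠ p
  Order the arguments:  k ⊞ k ⊠ m ⊠ p ⊠ q ⊞ k ⊠ p ⊞ k ⊠ p ⊞ m ⊞ p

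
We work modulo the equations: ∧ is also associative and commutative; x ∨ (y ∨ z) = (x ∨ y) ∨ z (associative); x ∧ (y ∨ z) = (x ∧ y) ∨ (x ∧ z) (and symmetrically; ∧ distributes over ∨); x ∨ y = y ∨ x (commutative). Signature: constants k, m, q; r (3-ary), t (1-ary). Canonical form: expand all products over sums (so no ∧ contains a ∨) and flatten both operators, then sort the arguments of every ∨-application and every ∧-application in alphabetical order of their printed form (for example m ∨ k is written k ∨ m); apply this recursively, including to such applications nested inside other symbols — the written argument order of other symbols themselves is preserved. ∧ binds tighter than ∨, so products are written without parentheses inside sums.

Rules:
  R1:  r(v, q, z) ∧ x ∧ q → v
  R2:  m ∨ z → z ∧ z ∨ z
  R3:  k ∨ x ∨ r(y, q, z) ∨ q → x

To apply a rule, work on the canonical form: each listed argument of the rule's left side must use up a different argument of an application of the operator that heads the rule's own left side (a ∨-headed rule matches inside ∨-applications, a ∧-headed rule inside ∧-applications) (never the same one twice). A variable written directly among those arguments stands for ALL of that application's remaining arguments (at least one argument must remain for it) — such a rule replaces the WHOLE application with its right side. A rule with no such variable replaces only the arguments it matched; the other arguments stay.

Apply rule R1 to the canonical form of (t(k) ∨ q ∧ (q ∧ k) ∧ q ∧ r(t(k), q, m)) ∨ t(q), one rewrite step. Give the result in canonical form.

Canonical form:  k ∧ q ∧ q ∧ q ∧ r(t(k), q, m) ∨ t(k) ∨ t(q)
Apply R1:  consuming q, r(t(k), q, m);  v := t(k), x := k ∧ q ∧ q, z := m
Every leftover argument binds to the variable; the entire application is replaced.
New term:  t(k) ∨ t(k) ∨ t(q)

Answer: t(k) ∨ t(k) ∨ t(q)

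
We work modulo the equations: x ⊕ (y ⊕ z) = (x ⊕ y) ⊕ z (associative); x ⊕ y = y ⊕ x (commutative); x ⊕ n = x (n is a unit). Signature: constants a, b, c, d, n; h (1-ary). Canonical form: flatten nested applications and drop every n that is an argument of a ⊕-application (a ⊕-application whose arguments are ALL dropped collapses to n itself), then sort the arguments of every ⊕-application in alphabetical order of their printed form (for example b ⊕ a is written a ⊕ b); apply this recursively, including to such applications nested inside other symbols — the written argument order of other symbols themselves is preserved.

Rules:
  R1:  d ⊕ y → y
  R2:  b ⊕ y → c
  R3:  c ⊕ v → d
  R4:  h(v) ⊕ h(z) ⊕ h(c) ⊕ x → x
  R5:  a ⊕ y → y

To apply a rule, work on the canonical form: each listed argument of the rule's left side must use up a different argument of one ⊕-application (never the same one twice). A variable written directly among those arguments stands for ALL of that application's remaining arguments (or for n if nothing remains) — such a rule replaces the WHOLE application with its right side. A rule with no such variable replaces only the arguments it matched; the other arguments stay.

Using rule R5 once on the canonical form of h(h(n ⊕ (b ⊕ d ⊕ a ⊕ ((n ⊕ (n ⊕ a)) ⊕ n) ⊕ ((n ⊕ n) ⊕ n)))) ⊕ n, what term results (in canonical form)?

Answer: h(h(a ⊕ b ⊕ d))

Derivation:
Canonical form:  h(h(a ⊕ a ⊕ b ⊕ d))
Apply R5:  consuming a;  y := a ⊕ b ⊕ d
The variable takes the whole remainder — replace the entire application.
Result:  h(h(a ⊕ b ⊕ d))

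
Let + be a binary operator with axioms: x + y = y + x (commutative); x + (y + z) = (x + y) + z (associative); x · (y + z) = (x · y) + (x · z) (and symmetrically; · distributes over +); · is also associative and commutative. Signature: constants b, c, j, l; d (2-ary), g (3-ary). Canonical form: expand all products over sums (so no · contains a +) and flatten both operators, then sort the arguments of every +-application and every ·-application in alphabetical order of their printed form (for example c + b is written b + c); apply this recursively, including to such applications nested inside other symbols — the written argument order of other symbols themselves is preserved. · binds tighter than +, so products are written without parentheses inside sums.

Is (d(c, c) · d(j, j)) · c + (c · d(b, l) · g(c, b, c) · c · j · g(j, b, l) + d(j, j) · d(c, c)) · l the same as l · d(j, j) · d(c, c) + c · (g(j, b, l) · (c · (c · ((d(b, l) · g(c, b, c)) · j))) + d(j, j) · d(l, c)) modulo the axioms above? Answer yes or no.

Answer: no — c · c · d(b, l) · g(c, b, c) · g(j, b, l) · j · l + c · d(c, c) · d(j, j) + d(c, c) · d(j, j) · l vs c · c · c · d(b, l) · g(c, b, c) · g(j, b, l) · j + c · d(j, j) · d(l, c) + d(c, c) · d(j, j) · l

Derivation:
Left:  (d(c, c) · d(j, j)) · c + (c · d(b, l) · g(c, b, c) · c · j · g(j, b, l) + d(j, j) · d(c, c)) · l
  Expand:  c · d(c, c) · d(j, j) + c · c · d(b, l) · g(c, b, c) · g(j, b, l) · j · l + d(c, c) · d(j, j) · l
  Sort:  c · c · d(b, l) · g(c, b, c) · g(j, b, l) · j · l + c · d(c, c) · d(j, j) + d(c, c) · d(j, j) · l
Right:  l · d(j, j) · d(c, c) + c · (g(j, b, l) · (c · (c · ((d(b, l) · g(c, b, c)) · j))) + d(j, j) · d(l, c))
  Expand products over sums:  d(c, c) · d(j, j) · l + c · c · c · d(b, l) · g(c, b, c) · g(j, b, l) · j + c · d(j, j) · d(l, c)
  Sort arguments:  c · c · c · d(b, l) · g(c, b, c) · g(j, b, l) · j + c · d(j, j) · d(l, c) + d(c, c) · d(j, j) · l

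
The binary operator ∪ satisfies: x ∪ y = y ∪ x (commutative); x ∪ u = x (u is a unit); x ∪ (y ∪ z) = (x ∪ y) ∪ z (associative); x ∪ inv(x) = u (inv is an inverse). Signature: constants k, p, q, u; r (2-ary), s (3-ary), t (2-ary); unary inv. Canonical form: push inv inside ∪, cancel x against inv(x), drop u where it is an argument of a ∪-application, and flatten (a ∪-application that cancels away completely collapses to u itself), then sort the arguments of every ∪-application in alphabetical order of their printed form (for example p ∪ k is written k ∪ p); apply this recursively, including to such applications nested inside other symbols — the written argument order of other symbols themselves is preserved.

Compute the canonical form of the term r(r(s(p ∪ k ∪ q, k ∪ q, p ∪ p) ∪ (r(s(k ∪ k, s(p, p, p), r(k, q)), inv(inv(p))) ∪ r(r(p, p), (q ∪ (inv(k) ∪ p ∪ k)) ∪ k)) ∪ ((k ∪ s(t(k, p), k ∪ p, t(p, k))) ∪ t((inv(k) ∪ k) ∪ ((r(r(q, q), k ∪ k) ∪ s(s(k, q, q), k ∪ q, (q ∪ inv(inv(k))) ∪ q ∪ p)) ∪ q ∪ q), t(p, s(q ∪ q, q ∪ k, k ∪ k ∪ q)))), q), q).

Descend into:  s(p ∪ k ∪ q, k ∪ q, p ∪ p) ∪ (r(s(k ∪ k, s(p, p, p), r(k, q)), inv(inv(p))) ∪ r(r(p, p), (q ∪ (inv(k) ∪ p ∪ k)) ∪ k)) ∪ ((k ∪ s(t(k, p), k ∪ p, t(p, k))) ∪ t((inv(k) ∪ k) ∪ ((r(r(q, q), k ∪ k) ∪ s(s(k, q, q), k ∪ q, (q ∪ inv(inv(k))) ∪ q ∪ p)) ∪ q ∪ q), t(p, s(q ∪ q, q ∪ k, k ∪ k ∪ q))))
Push inv inside:  distribute inv over ∪ and collapse double inv
Combine occurrences:  s(k ∪ p ∪ q, k ∪ q, p ∪ p) ∪ r(s(k ∪ k, s(p, p, p), r(k, q)), p) ∪ r(r(p, p), k ∪ p ∪ q) ∪ k ∪ s(t(k, p), k ∪ p, t(p, k)) ∪ t(q ∪ q ∪ r(r(q, q), k ∪ k) ∪ s(s(k, q, q), k ∪ q, k ∪ p ∪ q ∪ q), t(p, s(q ∪ q, k ∪ q, k ∪ k ∪ q)))
Order the arguments:  k ∪ r(r(p, p), k ∪ p ∪ q) ∪ r(s(k ∪ k, s(p, p, p), r(k, q)), p) ∪ s(k ∪ p ∪ q, k ∪ q, p ∪ p) ∪ s(t(k, p), k ∪ p, t(p, k)) ∪ t(q ∪ q ∪ r(r(q, q), k ∪ k) ∪ s(s(k, q, q), k ∪ q, k ∪ p ∪ q ∪ q), t(p, s(q ∪ q, k ∪ q, k ∪ k ∪ q)))
Rebuild:  r(r(k ∪ r(r(p, p), k ∪ p ∪ q) ∪ r(s(k ∪ k, s(p, p, p), r(k, q)), p) ∪ s(k ∪ p ∪ q, k ∪ q, p ∪ p) ∪ s(t(k, p), k ∪ p, t(p, k)) ∪ t(q ∪ q ∪ r(r(q, q), k ∪ k) ∪ s(s(k, q, q), k ∪ q, k ∪ p ∪ q ∪ q), t(p, s(q ∪ q, k ∪ q, k ∪ k ∪ q))), q), q)

Answer: r(r(k ∪ r(r(p, p), k ∪ p ∪ q) ∪ r(s(k ∪ k, s(p, p, p), r(k, q)), p) ∪ s(k ∪ p ∪ q, k ∪ q, p ∪ p) ∪ s(t(k, p), k ∪ p, t(p, k)) ∪ t(q ∪ q ∪ r(r(q, q), k ∪ k) ∪ s(s(k, q, q), k ∪ q, k ∪ p ∪ q ∪ q), t(p, s(q ∪ q, k ∪ q, k ∪ k ∪ q))), q), q)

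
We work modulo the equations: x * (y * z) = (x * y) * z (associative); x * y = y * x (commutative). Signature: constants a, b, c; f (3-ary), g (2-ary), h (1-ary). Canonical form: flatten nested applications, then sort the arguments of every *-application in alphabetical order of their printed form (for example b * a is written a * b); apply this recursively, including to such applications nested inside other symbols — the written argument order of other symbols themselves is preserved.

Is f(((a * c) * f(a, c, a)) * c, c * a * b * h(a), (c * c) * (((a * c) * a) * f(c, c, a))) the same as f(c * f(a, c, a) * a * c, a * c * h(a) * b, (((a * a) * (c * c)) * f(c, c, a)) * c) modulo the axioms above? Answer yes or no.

Left:  f(((a * c) * f(a, c, a)) * c, c * a * b * h(a), (c * c) * (((a * c) * a) * f(c, c, a)))
  Focus inside:  (c * c) * (((a * c) * a) * f(c, c, a))
  Flatten:  c * c * a * c * a * f(c, c, a)
  Sort:  a * a * c * c * c * f(c, c, a)
  Put back:  f(a * c * c * f(a, c, a), a * b * c * h(a), a * a * c * c * c * f(c, c, a))
Right:  f(c * f(a, c, a) * a * c, a * c * h(a) * b, (((a * a) * (c * c)) * f(c, c, a)) * c)
  Focus inside:  (((a * a) * (c * c)) * f(c, c, a)) * c
  Un-nest:  a * a * c * c * f(c, c, a) * c
  Order the arguments:  a * a * c * c * c * f(c, c, a)
  Rebuild:  f(a * c * c * f(a, c, a), a * b * c * h(a), a * a * c * c * c * f(c, c, a))

Answer: yes — both canonical forms are f(a * c * c * f(a, c, a), a * b * c * h(a), a * a * c * c * c * f(c, c, a))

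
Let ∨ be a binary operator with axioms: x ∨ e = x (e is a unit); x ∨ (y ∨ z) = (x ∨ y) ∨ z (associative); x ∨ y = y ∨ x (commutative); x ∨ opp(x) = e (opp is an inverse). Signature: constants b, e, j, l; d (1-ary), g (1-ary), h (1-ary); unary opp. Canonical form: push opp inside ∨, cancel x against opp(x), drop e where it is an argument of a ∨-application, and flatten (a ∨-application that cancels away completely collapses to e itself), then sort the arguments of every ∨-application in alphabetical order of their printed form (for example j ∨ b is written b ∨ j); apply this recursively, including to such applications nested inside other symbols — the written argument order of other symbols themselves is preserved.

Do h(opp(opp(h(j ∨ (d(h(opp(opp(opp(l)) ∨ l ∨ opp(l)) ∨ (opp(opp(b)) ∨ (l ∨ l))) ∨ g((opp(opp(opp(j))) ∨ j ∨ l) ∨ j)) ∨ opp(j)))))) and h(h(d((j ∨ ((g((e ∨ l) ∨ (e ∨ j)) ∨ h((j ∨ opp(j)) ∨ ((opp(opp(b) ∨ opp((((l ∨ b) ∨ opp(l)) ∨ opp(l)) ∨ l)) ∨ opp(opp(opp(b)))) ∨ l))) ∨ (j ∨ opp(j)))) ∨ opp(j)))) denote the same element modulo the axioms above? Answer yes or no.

Left:  h(opp(opp(h(j ∨ (d(h(opp(opp(opp(l)) ∨ l ∨ opp(l)) ∨ (opp(opp(b)) ∨ (l ∨ l))) ∨ g((opp(opp(opp(j))) ∨ j ∨ l) ∨ j)) ∨ opp(j))))))
  Work inside:  j ∨ (d(h(opp(opp(opp(l)) ∨ l ∨ opp(l)) ∨ (opp(opp(b)) ∨ (l ∨ l))) ∨ g((opp(opp(opp(j))) ∨ j ∨ l) ∨ j)) ∨ opp(j))
  Push opp inside:  distribute opp over ∨ and collapse double opp
  Cancel inverse pairs:  j cancels
  Collect:  d(g(j ∨ l) ∨ h(b ∨ l))
  Put back:  h(h(d(g(j ∨ l) ∨ h(b ∨ l))))
Right:  h(h(d((j ∨ ((g((e ∨ l) ∨ (e ∨ j)) ∨ h((j ∨ opp(j)) ∨ ((opp(opp(b) ∨ opp((((l ∨ b) ∨ opp(l)) ∨ opp(l)) ∨ l)) ∨ opp(opp(opp(b)))) ∨ l))) ∨ (j ∨ opp(j)))) ∨ opp(j))))
  Focus inside:  (j ∨ ((g((e ∨ l) ∨ (e ∨ j)) ∨ h((j ∨ opp(j)) ∨ ((opp(opp(b) ∨ opp((((l ∨ b) ∨ opp(l)) ∨ opp(l)) ∨ l)) ∨ opp(opp(opp(b)))) ∨ l))) ∨ (j ∨ opp(j)))) ∨ opp(j)
  Push opp inside:  distribute opp over ∨ and collapse double opp
  Cancel inverse pairs:  j cancels
  Combine occurrences:  g(j ∨ l) ∨ h(b ∨ l)
  Rebuild:  h(h(d(g(j ∨ l) ∨ h(b ∨ l))))

Answer: yes — both canonical forms are h(h(d(g(j ∨ l) ∨ h(b ∨ l))))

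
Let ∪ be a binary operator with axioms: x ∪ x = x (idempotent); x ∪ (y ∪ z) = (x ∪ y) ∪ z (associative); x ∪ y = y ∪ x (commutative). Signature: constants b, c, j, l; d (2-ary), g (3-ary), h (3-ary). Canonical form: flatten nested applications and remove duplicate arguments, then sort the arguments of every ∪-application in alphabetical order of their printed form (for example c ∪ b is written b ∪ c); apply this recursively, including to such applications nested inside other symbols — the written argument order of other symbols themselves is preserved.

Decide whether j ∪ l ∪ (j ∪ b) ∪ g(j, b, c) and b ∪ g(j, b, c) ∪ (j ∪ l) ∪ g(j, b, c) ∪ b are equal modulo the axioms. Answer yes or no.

Left:  j ∪ l ∪ (j ∪ b) ∪ g(j, b, c)
  Flatten:  j ∪ l ∪ j ∪ b ∪ g(j, b, c)
  Drop duplicates:  drop duplicate j
  Sort arguments:  b ∪ g(j, b, c) ∪ j ∪ l
Right:  b ∪ g(j, b, c) ∪ (j ∪ l) ∪ g(j, b, c) ∪ b
  Merge nested applications:  b ∪ g(j, b, c) ∪ j ∪ l ∪ g(j, b, c) ∪ b
  Idempotence:  drop duplicate g(j, b, c), b
  Order the arguments:  b ∪ g(j, b, c) ∪ j ∪ l

Answer: yes — both canonical forms are b ∪ g(j, b, c) ∪ j ∪ l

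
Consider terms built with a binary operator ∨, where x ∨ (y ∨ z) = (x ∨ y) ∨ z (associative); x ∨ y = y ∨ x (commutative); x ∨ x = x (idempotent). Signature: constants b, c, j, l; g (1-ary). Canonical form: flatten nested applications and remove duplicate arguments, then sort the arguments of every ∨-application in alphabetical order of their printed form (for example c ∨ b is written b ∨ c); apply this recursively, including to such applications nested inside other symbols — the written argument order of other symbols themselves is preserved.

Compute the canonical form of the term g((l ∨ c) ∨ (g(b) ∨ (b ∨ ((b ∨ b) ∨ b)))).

Answer: g(b ∨ c ∨ g(b) ∨ l)

Derivation:
Focus inside:  (l ∨ c) ∨ (g(b) ∨ (b ∨ ((b ∨ b) ∨ b)))
Un-nest:  l ∨ c ∨ g(b) ∨ b ∨ b ∨ b ∨ b
Idempotence:  drop duplicate b, b, b
Sort arguments:  b ∨ c ∨ g(b) ∨ l
Reassemble:  g(b ∨ c ∨ g(b) ∨ l)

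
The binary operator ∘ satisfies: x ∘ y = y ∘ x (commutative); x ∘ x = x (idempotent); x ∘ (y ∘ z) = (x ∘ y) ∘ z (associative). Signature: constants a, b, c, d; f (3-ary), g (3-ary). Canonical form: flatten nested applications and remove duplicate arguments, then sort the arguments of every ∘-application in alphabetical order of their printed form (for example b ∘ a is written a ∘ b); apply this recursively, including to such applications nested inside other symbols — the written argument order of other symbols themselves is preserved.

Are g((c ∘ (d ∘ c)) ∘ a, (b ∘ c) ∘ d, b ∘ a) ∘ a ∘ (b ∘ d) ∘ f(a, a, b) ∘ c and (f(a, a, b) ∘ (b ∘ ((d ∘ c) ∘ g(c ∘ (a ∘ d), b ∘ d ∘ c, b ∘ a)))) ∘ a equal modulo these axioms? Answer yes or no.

Left:  g((c ∘ (d ∘ c)) ∘ a, (b ∘ c) ∘ d, b ∘ a) ∘ a ∘ (b ∘ d) ∘ f(a, a, b) ∘ c
  Merge nested applications:  g((c ∘ (d ∘ c)) ∘ a, (b ∘ c) ∘ d, b ∘ a) ∘ a ∘ b ∘ d ∘ f(a, a, b) ∘ c
  Inside:  g((c ∘ (d ∘ c)) ∘ a, (b ∘ c) ∘ d, b ∘ a)  →  g(a ∘ c ∘ d, b ∘ c ∘ d, a ∘ b)
  Sort arguments:  a ∘ b ∘ c ∘ d ∘ f(a, a, b) ∘ g(a ∘ c ∘ d, b ∘ c ∘ d, a ∘ b)
Right:  (f(a, a, b) ∘ (b ∘ ((d ∘ c) ∘ g(c ∘ (a ∘ d), b ∘ d ∘ c, b ∘ a)))) ∘ a
  Merge nested applications:  f(a, a, b) ∘ b ∘ d ∘ c ∘ g(c ∘ (a ∘ d), b ∘ d ∘ c, b ∘ a) ∘ a
  Inside:  g(c ∘ (a ∘ d), b ∘ d ∘ c, b ∘ a)  →  g(a ∘ c ∘ d, b ∘ c ∘ d, a ∘ b)
  Order the arguments:  a ∘ b ∘ c ∘ d ∘ f(a, a, b) ∘ g(a ∘ c ∘ d, b ∘ c ∘ d, a ∘ b)

Answer: yes — both canonical forms are a ∘ b ∘ c ∘ d ∘ f(a, a, b) ∘ g(a ∘ c ∘ d, b ∘ c ∘ d, a ∘ b)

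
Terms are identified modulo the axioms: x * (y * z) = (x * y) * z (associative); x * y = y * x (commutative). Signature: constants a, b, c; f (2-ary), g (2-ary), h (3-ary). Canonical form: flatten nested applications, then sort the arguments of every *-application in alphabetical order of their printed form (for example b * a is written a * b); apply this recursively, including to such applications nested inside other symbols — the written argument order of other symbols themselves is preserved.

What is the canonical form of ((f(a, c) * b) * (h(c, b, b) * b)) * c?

Un-nest:  f(a, c) * b * h(c, b, b) * b * c
Sort:  b * b * c * f(a, c) * h(c, b, b)

Answer: b * b * c * f(a, c) * h(c, b, b)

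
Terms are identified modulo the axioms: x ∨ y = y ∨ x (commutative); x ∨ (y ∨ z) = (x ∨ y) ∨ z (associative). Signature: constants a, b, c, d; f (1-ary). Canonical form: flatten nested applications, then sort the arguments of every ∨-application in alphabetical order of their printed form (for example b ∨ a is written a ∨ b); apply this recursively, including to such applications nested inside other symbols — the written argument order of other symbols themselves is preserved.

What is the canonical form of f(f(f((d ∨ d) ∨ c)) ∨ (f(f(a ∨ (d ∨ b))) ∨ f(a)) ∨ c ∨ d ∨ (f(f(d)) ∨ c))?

Answer: f(c ∨ c ∨ d ∨ f(a) ∨ f(f(a ∨ b ∨ d)) ∨ f(f(c ∨ d ∨ d)) ∨ f(f(d)))

Derivation:
Descend into:  f(f((d ∨ d) ∨ c)) ∨ (f(f(a ∨ (d ∨ b))) ∨ f(a)) ∨ c ∨ d ∨ (f(f(d)) ∨ c)
Un-nest:  f(f((d ∨ d) ∨ c)) ∨ f(f(a ∨ (d ∨ b))) ∨ f(a) ∨ c ∨ d ∨ f(f(d)) ∨ c
Simplify inside:  f(f((d ∨ d) ∨ c))  →  f(f(c ∨ d ∨ d))
Simplify inside:  f(f(a ∨ (d ∨ b)))  →  f(f(a ∨ b ∨ d))
Sort arguments:  c ∨ c ∨ d ∨ f(a) ∨ f(f(a ∨ b ∨ d)) ∨ f(f(c ∨ d ∨ d)) ∨ f(f(d))
Reassemble:  f(c ∨ c ∨ d ∨ f(a) ∨ f(f(a ∨ b ∨ d)) ∨ f(f(c ∨ d ∨ d)) ∨ f(f(d)))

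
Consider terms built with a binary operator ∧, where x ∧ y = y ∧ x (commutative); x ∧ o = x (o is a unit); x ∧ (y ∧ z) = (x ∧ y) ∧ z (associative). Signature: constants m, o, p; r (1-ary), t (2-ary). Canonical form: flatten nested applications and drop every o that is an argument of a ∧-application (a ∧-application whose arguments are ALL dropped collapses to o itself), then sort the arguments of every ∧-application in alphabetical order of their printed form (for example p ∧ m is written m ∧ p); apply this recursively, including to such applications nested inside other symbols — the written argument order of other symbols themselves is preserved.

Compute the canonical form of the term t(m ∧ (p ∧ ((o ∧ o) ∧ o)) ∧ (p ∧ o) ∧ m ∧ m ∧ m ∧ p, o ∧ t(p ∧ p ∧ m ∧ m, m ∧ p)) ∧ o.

Answer: t(m ∧ m ∧ m ∧ m ∧ p ∧ p ∧ p, t(m ∧ m ∧ p ∧ p, m ∧ p))

Derivation:
Inside:  t(m ∧ (p ∧ ((o ∧ o) ∧ o)) ∧ (p ∧ o) ∧ m ∧ m ∧ m ∧ p, o ∧ t(p ∧ p ∧ m ∧ m, m ∧ p))  →  t(m ∧ m ∧ m ∧ m ∧ p ∧ p ∧ p, t(m ∧ m ∧ p ∧ p, m ∧ p))
Units out:  drop o
Sort:  t(m ∧ m ∧ m ∧ m ∧ p ∧ p ∧ p, t(m ∧ m ∧ p ∧ p, m ∧ p))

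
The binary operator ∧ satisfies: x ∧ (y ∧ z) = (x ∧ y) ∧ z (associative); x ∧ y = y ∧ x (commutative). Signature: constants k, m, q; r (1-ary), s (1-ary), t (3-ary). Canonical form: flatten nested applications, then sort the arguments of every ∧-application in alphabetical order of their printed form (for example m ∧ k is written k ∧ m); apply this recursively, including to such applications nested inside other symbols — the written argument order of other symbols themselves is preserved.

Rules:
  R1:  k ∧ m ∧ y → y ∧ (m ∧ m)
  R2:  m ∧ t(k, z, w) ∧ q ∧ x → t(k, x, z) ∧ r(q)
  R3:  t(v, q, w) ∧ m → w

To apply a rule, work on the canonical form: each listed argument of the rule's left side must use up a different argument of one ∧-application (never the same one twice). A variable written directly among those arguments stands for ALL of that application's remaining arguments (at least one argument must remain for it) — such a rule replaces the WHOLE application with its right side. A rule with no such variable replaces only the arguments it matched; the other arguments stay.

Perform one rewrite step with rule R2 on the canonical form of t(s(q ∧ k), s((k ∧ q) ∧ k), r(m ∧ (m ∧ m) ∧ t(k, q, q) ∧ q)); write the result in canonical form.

Answer: t(s(k ∧ q), s(k ∧ k ∧ q), r(r(q) ∧ t(k, m ∧ m, q)))

Derivation:
Canonical form:  t(s(k ∧ q), s(k ∧ k ∧ q), r(m ∧ m ∧ m ∧ q ∧ t(k, q, q)))
Apply R2:  consuming m, q, t(k, q, q);  w := q, x := m ∧ m, z := q
The extension variable absorbs all remaining arguments, so the whole application is rewritten.
Giving:  t(s(k ∧ q), s(k ∧ k ∧ q), r(r(q) ∧ t(k, m ∧ m, q)))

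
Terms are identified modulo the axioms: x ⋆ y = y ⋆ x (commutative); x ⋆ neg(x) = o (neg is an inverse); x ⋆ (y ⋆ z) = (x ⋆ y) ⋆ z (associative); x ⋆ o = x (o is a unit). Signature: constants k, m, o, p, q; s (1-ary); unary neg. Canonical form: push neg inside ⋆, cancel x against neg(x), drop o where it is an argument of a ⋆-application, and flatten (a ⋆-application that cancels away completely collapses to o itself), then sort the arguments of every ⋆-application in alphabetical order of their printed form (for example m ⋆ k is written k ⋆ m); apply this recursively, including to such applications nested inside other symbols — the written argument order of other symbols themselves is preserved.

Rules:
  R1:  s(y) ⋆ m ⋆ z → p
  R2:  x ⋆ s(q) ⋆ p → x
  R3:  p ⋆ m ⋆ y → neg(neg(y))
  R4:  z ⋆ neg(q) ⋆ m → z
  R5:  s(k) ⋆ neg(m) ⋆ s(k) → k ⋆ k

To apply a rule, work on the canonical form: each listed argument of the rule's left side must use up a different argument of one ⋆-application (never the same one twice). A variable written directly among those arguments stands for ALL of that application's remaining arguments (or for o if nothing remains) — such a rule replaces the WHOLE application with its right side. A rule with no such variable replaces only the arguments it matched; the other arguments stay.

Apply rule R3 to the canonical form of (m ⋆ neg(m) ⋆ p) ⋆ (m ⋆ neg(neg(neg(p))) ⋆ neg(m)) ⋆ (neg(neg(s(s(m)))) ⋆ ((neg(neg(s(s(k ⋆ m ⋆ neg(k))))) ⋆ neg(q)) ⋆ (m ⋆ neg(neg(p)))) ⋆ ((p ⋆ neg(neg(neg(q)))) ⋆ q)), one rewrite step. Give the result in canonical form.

Canonical form:  m ⋆ neg(q) ⋆ p ⋆ p ⋆ s(s(m)) ⋆ s(s(m))
R3 matches:  uses m, p;  y := neg(q) ⋆ p ⋆ s(s(m)) ⋆ s(s(m))
Every leftover argument binds to the variable; the entire application is replaced.
Giving:  neg(q) ⋆ p ⋆ s(s(m)) ⋆ s(s(m))

Answer: neg(q) ⋆ p ⋆ s(s(m)) ⋆ s(s(m))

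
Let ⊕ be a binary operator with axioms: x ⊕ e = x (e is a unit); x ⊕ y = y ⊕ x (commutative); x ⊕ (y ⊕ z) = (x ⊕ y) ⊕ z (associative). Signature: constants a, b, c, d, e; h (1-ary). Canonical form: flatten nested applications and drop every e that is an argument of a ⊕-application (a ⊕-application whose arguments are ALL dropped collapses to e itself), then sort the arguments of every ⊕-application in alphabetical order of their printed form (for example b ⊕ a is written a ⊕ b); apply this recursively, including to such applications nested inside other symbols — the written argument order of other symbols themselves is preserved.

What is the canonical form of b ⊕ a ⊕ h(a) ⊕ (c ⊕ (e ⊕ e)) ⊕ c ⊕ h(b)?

Un-nest:  b ⊕ a ⊕ h(a) ⊕ c ⊕ e ⊕ e ⊕ c ⊕ h(b)
Units out:  drop e (×2)
Order the arguments:  a ⊕ b ⊕ c ⊕ c ⊕ h(a) ⊕ h(b)

Answer: a ⊕ b ⊕ c ⊕ c ⊕ h(a) ⊕ h(b)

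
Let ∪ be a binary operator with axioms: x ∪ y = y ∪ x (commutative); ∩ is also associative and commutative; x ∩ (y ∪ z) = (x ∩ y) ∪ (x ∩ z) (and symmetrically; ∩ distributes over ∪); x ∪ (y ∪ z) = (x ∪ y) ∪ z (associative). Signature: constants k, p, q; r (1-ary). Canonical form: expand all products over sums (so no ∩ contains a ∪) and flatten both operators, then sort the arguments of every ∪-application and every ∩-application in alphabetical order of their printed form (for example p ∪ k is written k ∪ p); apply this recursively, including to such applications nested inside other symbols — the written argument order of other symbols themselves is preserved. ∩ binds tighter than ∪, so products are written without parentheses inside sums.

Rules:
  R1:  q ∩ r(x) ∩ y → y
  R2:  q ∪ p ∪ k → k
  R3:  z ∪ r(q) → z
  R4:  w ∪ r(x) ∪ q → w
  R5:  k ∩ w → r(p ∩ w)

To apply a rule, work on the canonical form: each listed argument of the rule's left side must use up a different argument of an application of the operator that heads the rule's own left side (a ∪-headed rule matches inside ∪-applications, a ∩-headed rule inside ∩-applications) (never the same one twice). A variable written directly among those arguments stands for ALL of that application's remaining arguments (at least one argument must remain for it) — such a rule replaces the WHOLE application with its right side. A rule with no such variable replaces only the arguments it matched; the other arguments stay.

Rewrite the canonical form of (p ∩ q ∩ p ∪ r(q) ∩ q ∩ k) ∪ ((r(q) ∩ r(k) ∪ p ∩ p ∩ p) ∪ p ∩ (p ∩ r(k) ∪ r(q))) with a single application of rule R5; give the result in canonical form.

Answer: p ∩ p ∩ p ∪ p ∩ p ∩ q ∪ p ∩ p ∩ r(k) ∪ p ∩ r(q) ∪ r(k) ∩ r(q) ∪ r(p ∩ q ∩ r(q))

Derivation:
Canonical form:  k ∩ q ∩ r(q) ∪ p ∩ p ∩ p ∪ p ∩ p ∩ q ∪ p ∩ p ∩ r(k) ∪ p ∩ r(q) ∪ r(k) ∩ r(q)
Apply R5:  consuming k;  w := q ∩ r(q)
The variable takes the whole remainder — replace the entire application.
Giving:  p ∩ p ∩ p ∪ p ∩ p ∩ q ∪ p ∩ p ∩ r(k) ∪ p ∩ r(q) ∪ r(k) ∩ r(q) ∪ r(p ∩ q ∩ r(q))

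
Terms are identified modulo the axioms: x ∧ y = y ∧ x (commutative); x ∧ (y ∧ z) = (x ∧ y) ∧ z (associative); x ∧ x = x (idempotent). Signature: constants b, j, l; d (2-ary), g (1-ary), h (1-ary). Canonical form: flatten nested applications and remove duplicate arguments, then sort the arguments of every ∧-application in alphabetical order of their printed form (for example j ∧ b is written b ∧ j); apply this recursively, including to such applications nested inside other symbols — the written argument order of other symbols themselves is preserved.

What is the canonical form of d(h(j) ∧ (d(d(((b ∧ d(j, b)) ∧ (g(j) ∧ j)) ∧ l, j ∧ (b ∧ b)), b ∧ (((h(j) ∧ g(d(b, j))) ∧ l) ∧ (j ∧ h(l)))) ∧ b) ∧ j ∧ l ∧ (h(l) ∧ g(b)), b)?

Answer: d(b ∧ d(d(b ∧ d(j, b) ∧ g(j) ∧ j ∧ l, b ∧ j), b ∧ g(d(b, j)) ∧ h(j) ∧ h(l) ∧ j ∧ l) ∧ g(b) ∧ h(j) ∧ h(l) ∧ j ∧ l, b)

Derivation:
Descend into:  h(j) ∧ (d(d(((b ∧ d(j, b)) ∧ (g(j) ∧ j)) ∧ l, j ∧ (b ∧ b)), b ∧ (((h(j) ∧ g(d(b, j))) ∧ l) ∧ (j ∧ h(l)))) ∧ b) ∧ j ∧ l ∧ (h(l) ∧ g(b))
Flatten:  h(j) ∧ d(d(((b ∧ d(j, b)) ∧ (g(j) ∧ j)) ∧ l, j ∧ (b ∧ b)), b ∧ (((h(j) ∧ g(d(b, j))) ∧ l) ∧ (j ∧ h(l)))) ∧ b ∧ j ∧ l ∧ h(l) ∧ g(b)
Canonicalize subterm:  d(d(((b ∧ d(j, b)) ∧ (g(j) ∧ j)) ∧ l, j ∧ (b ∧ b)), b ∧ (((h(j) ∧ g(d(b, j))) ∧ l) ∧ (j ∧ h(l))))  →  d(d(b ∧ d(j, b) ∧ g(j) ∧ j ∧ l, b ∧ j), b ∧ g(d(b, j)) ∧ h(j) ∧ h(l) ∧ j ∧ l)
Order the arguments:  b ∧ d(d(b ∧ d(j, b) ∧ g(j) ∧ j ∧ l, b ∧ j), b ∧ g(d(b, j)) ∧ h(j) ∧ h(l) ∧ j ∧ l) ∧ g(b) ∧ h(j) ∧ h(l) ∧ j ∧ l
Reassemble:  d(b ∧ d(d(b ∧ d(j, b) ∧ g(j) ∧ j ∧ l, b ∧ j), b ∧ g(d(b, j)) ∧ h(j) ∧ h(l) ∧ j ∧ l) ∧ g(b) ∧ h(j) ∧ h(l) ∧ j ∧ l, b)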